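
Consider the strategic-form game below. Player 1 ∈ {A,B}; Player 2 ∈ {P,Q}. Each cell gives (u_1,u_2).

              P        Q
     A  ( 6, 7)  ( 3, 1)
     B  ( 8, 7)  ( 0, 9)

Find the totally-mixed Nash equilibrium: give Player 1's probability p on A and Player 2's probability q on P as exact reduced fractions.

p=1/4, q=3/5

P1 indiff ⇒ q·6+(1-q)·3 = q·8+(1-q)·0 ⇒ q(-2) = (1-q)(-3) ⇒ q = 3/5
P2 indiff ⇒ p·7+(1-p)·7 = p·1+(1-p)·9 ⇒ p(6) = (1-p)(2) ⇒ p = 1/4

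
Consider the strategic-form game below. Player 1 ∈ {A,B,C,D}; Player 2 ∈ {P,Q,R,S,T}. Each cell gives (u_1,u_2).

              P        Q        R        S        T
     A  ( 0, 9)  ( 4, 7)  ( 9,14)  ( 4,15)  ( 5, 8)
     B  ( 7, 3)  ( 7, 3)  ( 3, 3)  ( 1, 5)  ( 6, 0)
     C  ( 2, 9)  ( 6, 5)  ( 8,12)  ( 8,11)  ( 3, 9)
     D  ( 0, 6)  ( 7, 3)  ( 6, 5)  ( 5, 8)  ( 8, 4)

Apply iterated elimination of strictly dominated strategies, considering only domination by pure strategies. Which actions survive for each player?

P2 drop P (S beats it: A:15>9 B:5>3 C:11>9 D:8>6)
P2 drop Q (S beats it: A:15>7 B:5>3 C:11>5 D:8>3)
P1 drop B (D beats it: R:6>3 S:5>1 T:8>6)
P2 drop T (R beats it: A:14>8 C:12>9 D:5>4)
P1 drop D (C beats it: R:8>6 S:8>5)
P1→{A,C} P2→{R,S}

Remaining: P1:{A,C} P2:{R,S}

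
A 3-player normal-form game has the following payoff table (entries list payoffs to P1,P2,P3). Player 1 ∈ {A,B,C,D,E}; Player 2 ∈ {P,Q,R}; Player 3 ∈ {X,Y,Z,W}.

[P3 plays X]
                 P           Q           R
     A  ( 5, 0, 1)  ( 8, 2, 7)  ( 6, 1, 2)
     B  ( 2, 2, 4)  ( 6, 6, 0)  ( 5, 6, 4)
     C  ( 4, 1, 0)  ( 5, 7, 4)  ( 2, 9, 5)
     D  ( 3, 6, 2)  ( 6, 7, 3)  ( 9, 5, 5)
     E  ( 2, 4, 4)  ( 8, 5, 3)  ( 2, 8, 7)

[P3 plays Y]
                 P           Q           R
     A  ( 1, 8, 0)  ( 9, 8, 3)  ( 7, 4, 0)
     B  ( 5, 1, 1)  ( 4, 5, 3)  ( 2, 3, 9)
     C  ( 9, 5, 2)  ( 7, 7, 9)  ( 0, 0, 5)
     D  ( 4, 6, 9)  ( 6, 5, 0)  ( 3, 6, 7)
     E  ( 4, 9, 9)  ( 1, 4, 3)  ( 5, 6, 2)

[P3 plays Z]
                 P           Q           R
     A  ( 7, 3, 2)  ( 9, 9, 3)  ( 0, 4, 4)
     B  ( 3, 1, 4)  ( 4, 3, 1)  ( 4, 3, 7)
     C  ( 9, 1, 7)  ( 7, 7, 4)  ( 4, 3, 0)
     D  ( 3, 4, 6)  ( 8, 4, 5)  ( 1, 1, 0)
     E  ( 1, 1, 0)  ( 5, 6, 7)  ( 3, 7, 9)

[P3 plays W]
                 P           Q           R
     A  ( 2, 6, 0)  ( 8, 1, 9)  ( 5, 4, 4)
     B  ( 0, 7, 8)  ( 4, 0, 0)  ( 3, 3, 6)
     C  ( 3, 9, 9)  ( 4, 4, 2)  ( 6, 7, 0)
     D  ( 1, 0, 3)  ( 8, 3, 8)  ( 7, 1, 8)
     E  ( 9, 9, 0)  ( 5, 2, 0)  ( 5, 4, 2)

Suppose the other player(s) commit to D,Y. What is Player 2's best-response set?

u_2(P vs D,Y) = 6
u_2(Q vs D,Y) = 5
u_2(R vs D,Y) = 6
max payoff 6 at {P,R}

BR_2 = {P,R}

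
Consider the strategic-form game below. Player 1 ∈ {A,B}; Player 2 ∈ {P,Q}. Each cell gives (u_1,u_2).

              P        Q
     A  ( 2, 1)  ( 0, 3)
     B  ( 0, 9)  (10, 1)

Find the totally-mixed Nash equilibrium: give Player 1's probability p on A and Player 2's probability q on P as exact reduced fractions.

P1 indiff ⇒ q·2+(1-q)·0 = q·0+(1-q)·10 ⇒ q(2) = (1-q)(10) ⇒ q = 5/6
P2 indiff ⇒ p·1+(1-p)·9 = p·3+(1-p)·1 ⇒ p(-2) = (1-p)(-8) ⇒ p = 4/5

p=4/5, q=5/6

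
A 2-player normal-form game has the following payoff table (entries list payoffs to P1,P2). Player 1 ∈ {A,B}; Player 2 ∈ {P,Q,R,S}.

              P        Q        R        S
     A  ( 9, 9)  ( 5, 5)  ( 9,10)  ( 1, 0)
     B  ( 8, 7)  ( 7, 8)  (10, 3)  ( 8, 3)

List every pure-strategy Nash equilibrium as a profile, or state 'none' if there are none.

(A,P): not NE [P2→R gives 10>9]
(A,Q): not NE [P1→B gives 7>5; P2→R gives 10>5]
(A,R): not NE [P1→B gives 10>9]
(A,S): not NE [P1→B gives 8>1; P2→R gives 10>0]
(B,P): not NE [P1→A gives 9>8; P2→Q gives 8>7]
(B,Q): NE
(B,R): not NE [P2→Q gives 8>3]
(B,S): not NE [P2→Q gives 8>3]

Nash profiles: (B,Q)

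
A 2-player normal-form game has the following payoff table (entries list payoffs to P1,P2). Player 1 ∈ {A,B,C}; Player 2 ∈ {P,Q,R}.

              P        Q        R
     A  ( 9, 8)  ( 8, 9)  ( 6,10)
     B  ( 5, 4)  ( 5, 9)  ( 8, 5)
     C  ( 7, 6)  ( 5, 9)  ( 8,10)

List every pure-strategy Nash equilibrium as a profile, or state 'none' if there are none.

(A,P): not NE [P2→R gives 10>8]
(A,Q): not NE [P2→R gives 10>9]
(A,R): not NE [P1→C gives 8>6]
(B,P): not NE [P1→A gives 9>5; P2→Q gives 9>4]
(B,Q): not NE [P1→A gives 8>5]
(B,R): not NE [P2→Q gives 9>5]
(C,P): not NE [P1→A gives 9>7; P2→R gives 10>6]
(C,Q): not NE [P1→A gives 8>5; P2→R gives 10>9]
(C,R): NE

Nash profiles: (C,R)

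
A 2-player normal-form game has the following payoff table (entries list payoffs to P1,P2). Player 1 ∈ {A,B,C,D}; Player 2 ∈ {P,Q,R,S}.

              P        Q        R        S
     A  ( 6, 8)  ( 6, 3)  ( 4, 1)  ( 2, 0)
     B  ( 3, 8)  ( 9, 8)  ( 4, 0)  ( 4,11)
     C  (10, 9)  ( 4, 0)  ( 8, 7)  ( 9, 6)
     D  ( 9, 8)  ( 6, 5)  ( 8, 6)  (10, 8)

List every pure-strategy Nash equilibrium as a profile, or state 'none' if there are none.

(A,P): not NE [P1→C gives 10>6]
(A,Q): not NE [P1→B gives 9>6; P2→P gives 8>3]
(A,R): not NE [P1→D gives 8>4; P2→P gives 8>1]
(A,S): not NE [P1→D gives 10>2; P2→P gives 8>0]
(B,P): not NE [P1→C gives 10>3; P2→S gives 11>8]
(B,Q): not NE [P2→S gives 11>8]
(B,R): not NE [P1→D gives 8>4; P2→S gives 11>0]
(B,S): not NE [P1→D gives 10>4]
(C,P): NE
(C,Q): not NE [P1→B gives 9>4; P2→P gives 9>0]
(C,R): not NE [P2→P gives 9>7]
(C,S): not NE [P1→D gives 10>9; P2→P gives 9>6]
(D,P): not NE [P1→C gives 10>9]
(D,Q): not NE [P1→B gives 9>6; P2→S gives 8>5]
(D,R): not NE [P2→S gives 8>6]
(D,S): NE

Nash profiles: (C,P), (D,S)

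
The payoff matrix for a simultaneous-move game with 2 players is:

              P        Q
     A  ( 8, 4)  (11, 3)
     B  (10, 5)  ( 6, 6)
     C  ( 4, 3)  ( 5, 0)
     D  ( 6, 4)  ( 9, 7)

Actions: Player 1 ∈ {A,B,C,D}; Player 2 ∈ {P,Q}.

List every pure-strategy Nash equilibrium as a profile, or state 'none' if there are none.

Equilibria: none

(A,P): not NE [P1→B gives 10>8]
(A,Q): not NE [P2→P gives 4>3]
(B,P): not NE [P2→Q gives 6>5]
(B,Q): not NE [P1→A gives 11>6]
(C,P): not NE [P1→B gives 10>4]
(C,Q): not NE [P1→A gives 11>5; P2→P gives 3>0]
(D,P): not NE [P1→B gives 10>6; P2→Q gives 7>4]
(D,Q): not NE [P1→A gives 11>9]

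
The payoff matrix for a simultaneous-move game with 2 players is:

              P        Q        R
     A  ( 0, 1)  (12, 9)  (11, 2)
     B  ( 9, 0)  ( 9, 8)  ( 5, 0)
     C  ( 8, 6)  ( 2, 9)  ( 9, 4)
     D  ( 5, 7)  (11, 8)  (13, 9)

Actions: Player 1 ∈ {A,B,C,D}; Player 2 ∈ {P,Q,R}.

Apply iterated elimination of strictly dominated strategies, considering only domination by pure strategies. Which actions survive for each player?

IESDS → P1:{A,D} P2:{Q,R}

P2 drop P (Q beats it: A:9>1 B:8>0 C:9>6 D:8>7)
P1 drop B (A beats it: Q:12>9 R:11>5)
P1 drop C (A beats it: Q:12>2 R:11>9)
P1→{A,D} P2→{Q,R}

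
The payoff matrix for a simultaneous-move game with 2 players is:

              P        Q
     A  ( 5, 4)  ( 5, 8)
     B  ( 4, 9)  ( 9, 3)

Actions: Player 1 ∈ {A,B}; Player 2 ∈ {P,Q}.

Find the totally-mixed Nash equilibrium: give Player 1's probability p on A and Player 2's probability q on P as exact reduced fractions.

P1 indiff ⇒ q·5+(1-q)·5 = q·4+(1-q)·9 ⇒ q(1) = (1-q)(4) ⇒ q = 4/5
P2 indiff ⇒ p·4+(1-p)·9 = p·8+(1-p)·3 ⇒ p(-4) = (1-p)(-6) ⇒ p = 3/5

p=3/5, q=4/5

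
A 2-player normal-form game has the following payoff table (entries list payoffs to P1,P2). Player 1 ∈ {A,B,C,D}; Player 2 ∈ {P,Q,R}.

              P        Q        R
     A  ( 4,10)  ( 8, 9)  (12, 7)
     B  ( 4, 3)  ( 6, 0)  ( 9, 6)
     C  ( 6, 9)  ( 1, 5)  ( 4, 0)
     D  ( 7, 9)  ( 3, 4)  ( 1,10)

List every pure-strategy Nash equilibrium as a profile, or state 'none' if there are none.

(A,P): not NE [P1→D gives 7>4]
(A,Q): not NE [P2→P gives 10>9]
(A,R): not NE [P2→P gives 10>7]
(B,P): not NE [P1→D gives 7>4; P2→R gives 6>3]
(B,Q): not NE [P1→A gives 8>6; P2→R gives 6>0]
(B,R): not NE [P1→A gives 12>9]
(C,P): not NE [P1→D gives 7>6]
(C,Q): not NE [P1→A gives 8>1; P2→P gives 9>5]
(C,R): not NE [P1→A gives 12>4; P2→P gives 9>0]
(D,P): not NE [P2→R gives 10>9]
(D,Q): not NE [P1→A gives 8>3; P2→R gives 10>4]
(D,R): not NE [P1→A gives 12>1]

No pure NE.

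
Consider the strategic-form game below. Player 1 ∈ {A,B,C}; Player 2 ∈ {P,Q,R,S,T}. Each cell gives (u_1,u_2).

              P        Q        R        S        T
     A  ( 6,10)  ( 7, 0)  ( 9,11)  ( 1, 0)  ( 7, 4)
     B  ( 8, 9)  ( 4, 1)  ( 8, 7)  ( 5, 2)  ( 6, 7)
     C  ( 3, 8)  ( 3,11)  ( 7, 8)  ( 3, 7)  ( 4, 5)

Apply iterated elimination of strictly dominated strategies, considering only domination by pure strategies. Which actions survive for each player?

P1 drop C (B beats it: P:8>3 Q:4>3 R:8>7 S:5>3 T:6>4)
P2 drop Q (P beats it: A:10>0 B:9>1)
P2 drop S (P beats it: A:10>0 B:9>2)
P2 drop T (P beats it: A:10>4 B:9>7)
P1→{A,B} P2→{P,R}

Remaining: P1:{A,B} P2:{P,R}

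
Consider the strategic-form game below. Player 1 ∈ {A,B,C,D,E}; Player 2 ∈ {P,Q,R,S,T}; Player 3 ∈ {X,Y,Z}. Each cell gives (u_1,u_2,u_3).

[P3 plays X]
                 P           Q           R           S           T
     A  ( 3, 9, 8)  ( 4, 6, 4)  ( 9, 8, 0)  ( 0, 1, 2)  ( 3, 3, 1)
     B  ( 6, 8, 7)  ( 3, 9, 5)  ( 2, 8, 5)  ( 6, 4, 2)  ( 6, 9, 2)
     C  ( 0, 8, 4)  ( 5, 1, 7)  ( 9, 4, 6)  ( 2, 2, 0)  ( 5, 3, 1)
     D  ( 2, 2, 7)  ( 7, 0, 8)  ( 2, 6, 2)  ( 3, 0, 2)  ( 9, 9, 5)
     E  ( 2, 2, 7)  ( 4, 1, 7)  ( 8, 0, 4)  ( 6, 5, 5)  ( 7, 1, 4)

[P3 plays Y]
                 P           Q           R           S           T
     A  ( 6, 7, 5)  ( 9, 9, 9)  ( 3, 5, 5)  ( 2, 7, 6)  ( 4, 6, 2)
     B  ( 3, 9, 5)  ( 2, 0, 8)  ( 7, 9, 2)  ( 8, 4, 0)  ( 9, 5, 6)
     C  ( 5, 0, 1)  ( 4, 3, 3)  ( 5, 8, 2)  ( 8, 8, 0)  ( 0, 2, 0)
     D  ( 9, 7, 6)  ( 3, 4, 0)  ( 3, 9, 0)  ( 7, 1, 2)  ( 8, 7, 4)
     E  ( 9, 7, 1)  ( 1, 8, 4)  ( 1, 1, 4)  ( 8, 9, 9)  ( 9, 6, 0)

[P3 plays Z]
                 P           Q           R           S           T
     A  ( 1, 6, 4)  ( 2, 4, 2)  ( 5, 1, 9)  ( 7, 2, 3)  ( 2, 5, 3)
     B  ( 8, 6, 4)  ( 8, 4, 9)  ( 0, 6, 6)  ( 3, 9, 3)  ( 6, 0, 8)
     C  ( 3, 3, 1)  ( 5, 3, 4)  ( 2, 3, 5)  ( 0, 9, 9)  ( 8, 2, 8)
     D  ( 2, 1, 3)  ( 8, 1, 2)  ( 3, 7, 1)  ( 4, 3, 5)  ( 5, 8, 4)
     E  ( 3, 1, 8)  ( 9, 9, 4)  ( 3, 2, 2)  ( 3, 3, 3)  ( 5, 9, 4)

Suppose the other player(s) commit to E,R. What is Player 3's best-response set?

argmax u_3 = {X,Y}

u_3(X vs E,R) = 4
u_3(Y vs E,R) = 4
u_3(Z vs E,R) = 2
max payoff 4 at {X,Y}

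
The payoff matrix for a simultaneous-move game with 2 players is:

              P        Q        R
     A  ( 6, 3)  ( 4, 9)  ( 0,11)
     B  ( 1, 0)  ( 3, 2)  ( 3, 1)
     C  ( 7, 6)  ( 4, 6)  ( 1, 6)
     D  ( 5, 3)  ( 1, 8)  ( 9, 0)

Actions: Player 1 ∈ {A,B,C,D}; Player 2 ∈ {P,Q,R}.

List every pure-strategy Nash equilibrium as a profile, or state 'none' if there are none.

PSNE = {(C,P), (C,Q)}

(A,P): not NE [P1→C gives 7>6; P2→R gives 11>3]
(A,Q): not NE [P2→R gives 11>9]
(A,R): not NE [P1→D gives 9>0]
(B,P): not NE [P1→C gives 7>1; P2→Q gives 2>0]
(B,Q): not NE [P1→C gives 4>3]
(B,R): not NE [P1→D gives 9>3; P2→Q gives 2>1]
(C,P): NE
(C,Q): NE
(C,R): not NE [P1→D gives 9>1]
(D,P): not NE [P1→C gives 7>5; P2→Q gives 8>3]
(D,Q): not NE [P1→C gives 4>1]
(D,R): not NE [P2→Q gives 8>0]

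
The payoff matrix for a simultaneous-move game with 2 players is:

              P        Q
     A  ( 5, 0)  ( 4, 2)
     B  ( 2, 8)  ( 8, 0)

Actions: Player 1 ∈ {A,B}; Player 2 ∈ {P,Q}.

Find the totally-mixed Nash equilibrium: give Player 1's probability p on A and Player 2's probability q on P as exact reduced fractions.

(p,q) = (4/5, 4/7)

P1 indiff ⇒ q·5+(1-q)·4 = q·2+(1-q)·8 ⇒ q(3) = (1-q)(4) ⇒ q = 4/7
P2 indiff ⇒ p·0+(1-p)·8 = p·2+(1-p)·0 ⇒ p(-2) = (1-p)(-8) ⇒ p = 4/5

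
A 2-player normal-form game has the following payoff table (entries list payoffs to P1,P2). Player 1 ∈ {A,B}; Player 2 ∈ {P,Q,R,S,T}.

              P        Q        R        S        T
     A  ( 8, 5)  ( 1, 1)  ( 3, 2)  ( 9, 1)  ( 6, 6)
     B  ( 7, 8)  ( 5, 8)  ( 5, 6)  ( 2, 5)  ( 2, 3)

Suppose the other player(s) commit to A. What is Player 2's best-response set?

argmax u_2 = {T}

u_2(P vs A) = 5
u_2(Q vs A) = 1
u_2(R vs A) = 2
u_2(S vs A) = 1
u_2(T vs A) = 6
max payoff 6 at {T}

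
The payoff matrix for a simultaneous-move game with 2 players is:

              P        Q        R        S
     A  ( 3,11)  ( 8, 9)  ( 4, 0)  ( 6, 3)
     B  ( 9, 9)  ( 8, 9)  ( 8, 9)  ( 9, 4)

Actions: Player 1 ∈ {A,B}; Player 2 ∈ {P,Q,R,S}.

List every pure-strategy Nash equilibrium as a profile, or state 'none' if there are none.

NE set: (B,P), (B,Q), (B,R)

(A,P): not NE [P1→B gives 9>3]
(A,Q): not NE [P2→P gives 11>9]
(A,R): not NE [P1→B gives 8>4; P2→P gives 11>0]
(A,S): not NE [P1→B gives 9>6; P2→P gives 11>3]
(B,P): NE
(B,Q): NE
(B,R): NE
(B,S): not NE [P2→R gives 9>4]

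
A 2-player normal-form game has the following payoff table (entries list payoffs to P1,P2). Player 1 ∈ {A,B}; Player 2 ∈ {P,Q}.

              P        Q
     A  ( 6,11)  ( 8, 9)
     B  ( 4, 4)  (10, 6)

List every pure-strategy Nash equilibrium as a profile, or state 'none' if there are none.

Nash profiles: (A,P), (B,Q)

(A,P): NE
(A,Q): not NE [P1→B gives 10>8; P2→P gives 11>9]
(B,P): not NE [P1→A gives 6>4; P2→Q gives 6>4]
(B,Q): NE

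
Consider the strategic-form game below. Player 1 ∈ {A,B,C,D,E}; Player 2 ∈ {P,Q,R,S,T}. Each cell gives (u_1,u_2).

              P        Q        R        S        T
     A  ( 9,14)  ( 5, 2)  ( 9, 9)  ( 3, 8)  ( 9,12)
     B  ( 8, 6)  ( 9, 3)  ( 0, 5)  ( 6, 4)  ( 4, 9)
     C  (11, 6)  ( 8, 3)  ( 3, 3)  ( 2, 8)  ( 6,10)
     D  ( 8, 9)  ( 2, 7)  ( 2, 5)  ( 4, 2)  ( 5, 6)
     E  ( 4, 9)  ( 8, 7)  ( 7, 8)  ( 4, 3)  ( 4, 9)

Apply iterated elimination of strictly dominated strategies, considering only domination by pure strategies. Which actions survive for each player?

P2 drop Q (P beats it: A:14>2 B:6>3 C:6>3 D:9>7 E:9>7)
P2 drop R (P beats it: A:14>9 B:6>5 C:6>3 D:9>5 E:9>8)
P2 drop S (T beats it: A:12>8 B:9>4 C:10>8 D:6>2 E:9>3)
P1 drop B (A beats it: P:9>8 T:9>4)
P1 drop D (A beats it: P:9>8 T:9>5)
P1 drop E (A beats it: P:9>4 T:9>4)
P1→{A,C} P2→{P,T}

Survivors P1:{A,C} P2:{P,T}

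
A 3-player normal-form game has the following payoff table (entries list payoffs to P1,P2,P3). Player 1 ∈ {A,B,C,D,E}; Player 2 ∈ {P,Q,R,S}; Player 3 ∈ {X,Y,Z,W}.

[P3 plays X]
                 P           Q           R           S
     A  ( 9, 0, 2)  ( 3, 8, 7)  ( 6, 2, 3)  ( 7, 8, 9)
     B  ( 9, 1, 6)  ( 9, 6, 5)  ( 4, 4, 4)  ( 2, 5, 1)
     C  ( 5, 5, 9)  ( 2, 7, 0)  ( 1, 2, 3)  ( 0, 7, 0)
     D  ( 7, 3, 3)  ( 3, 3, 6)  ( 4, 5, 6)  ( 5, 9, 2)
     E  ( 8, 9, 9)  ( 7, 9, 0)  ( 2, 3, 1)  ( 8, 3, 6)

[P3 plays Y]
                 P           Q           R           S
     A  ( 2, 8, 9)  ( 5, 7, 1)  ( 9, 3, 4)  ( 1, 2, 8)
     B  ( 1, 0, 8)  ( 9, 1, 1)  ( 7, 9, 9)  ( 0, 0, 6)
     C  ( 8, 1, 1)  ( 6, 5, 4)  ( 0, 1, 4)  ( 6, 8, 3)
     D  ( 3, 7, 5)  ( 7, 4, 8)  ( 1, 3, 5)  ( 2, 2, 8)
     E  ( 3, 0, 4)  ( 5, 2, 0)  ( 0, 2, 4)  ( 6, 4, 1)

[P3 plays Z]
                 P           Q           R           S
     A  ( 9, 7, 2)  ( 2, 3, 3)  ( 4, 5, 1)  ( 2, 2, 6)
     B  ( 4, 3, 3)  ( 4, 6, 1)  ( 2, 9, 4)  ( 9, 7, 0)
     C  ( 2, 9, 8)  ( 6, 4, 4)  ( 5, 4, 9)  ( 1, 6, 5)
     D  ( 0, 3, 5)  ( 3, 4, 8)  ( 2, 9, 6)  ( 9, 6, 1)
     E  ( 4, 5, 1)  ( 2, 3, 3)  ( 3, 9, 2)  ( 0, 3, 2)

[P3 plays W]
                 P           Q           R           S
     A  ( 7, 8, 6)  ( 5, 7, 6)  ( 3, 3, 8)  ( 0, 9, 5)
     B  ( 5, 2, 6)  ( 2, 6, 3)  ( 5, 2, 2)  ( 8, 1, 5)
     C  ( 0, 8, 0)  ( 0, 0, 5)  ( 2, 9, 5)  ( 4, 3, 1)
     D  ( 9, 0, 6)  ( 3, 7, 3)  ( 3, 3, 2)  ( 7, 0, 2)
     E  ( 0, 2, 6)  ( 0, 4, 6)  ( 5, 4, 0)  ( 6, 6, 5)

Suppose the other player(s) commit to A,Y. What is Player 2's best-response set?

u_2(P vs A,Y) = 8
u_2(Q vs A,Y) = 7
u_2(R vs A,Y) = 3
u_2(S vs A,Y) = 2
max payoff 8 at {P}

BR_2 = {P}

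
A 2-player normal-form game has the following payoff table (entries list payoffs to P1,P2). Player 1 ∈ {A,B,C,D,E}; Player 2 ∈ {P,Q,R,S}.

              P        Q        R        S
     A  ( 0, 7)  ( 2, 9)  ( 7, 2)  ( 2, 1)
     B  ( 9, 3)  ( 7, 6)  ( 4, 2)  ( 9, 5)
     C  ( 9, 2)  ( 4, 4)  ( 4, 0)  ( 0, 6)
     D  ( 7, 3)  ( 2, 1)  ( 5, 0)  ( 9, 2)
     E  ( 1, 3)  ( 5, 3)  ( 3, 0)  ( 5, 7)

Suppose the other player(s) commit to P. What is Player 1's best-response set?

P1 best: {B,C}

u_1(A vs P) = 0
u_1(B vs P) = 9
u_1(C vs P) = 9
u_1(D vs P) = 7
u_1(E vs P) = 1
max payoff 9 at {B,C}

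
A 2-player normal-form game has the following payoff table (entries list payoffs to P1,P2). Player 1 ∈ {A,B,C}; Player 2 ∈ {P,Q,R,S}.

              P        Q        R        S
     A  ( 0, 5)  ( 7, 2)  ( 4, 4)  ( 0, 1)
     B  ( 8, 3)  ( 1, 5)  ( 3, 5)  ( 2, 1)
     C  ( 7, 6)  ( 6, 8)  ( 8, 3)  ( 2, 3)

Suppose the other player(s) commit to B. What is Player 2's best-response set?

argmax u_2 = {Q,R}

u_2(P vs B) = 3
u_2(Q vs B) = 5
u_2(R vs B) = 5
u_2(S vs B) = 1
max payoff 5 at {Q,R}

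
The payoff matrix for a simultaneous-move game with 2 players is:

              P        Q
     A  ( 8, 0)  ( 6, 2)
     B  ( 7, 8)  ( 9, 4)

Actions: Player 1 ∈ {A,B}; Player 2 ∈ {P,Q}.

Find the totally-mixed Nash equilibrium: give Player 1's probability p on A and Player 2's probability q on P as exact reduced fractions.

P1 indiff ⇒ q·8+(1-q)·6 = q·7+(1-q)·9 ⇒ q(1) = (1-q)(3) ⇒ q = 3/4
P2 indiff ⇒ p·0+(1-p)·8 = p·2+(1-p)·4 ⇒ p(-2) = (1-p)(-4) ⇒ p = 2/3

p=2/3, q=3/4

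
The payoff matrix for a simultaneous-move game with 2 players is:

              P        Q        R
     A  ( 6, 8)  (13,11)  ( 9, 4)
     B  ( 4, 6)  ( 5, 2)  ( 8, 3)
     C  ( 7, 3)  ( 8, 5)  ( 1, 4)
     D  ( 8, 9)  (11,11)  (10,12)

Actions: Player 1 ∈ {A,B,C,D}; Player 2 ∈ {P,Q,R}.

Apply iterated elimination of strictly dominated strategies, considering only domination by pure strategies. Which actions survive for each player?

P1 drop B (A beats it: P:6>4 Q:13>5 R:9>8)
P1 drop C (D beats it: P:8>7 Q:11>8 R:10>1)
P2 drop P (Q beats it: A:11>8 D:11>9)
P1→{A,D} P2→{Q,R}

IESDS → P1:{A,D} P2:{Q,R}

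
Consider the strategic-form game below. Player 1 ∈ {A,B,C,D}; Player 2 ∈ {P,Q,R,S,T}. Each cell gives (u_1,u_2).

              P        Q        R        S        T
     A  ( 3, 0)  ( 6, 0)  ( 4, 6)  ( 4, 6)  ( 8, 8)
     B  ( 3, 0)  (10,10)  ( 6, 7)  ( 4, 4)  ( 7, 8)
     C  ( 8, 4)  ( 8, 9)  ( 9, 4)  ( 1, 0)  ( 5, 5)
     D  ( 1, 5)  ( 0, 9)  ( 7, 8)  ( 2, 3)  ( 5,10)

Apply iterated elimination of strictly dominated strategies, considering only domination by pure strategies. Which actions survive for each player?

P2 drop P (T beats it: A:8>0 B:8>0 C:5>4 D:10>5)
P2 drop R (T beats it: A:8>6 B:8>7 C:5>4 D:10>8)
P1 drop C (B beats it: Q:10>8 S:4>1 T:7>5)
P1 drop D (A beats it: Q:6>0 S:4>2 T:8>5)
P2 drop S (T beats it: A:8>6 B:8>4)
P1→{A,B} P2→{Q,T}

IESDS → P1:{A,B} P2:{Q,T}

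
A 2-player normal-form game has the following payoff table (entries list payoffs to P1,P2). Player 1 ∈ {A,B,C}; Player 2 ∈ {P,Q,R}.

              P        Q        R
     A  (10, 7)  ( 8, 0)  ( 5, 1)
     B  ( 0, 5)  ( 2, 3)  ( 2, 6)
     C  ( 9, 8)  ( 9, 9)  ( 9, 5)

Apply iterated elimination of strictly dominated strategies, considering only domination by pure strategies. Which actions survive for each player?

P1 drop B (A beats it: P:10>0 Q:8>2 R:5>2)
P2 drop R (P beats it: A:7>1 C:8>5)
P1→{A,C} P2→{P,Q}

IESDS → P1:{A,C} P2:{P,Q}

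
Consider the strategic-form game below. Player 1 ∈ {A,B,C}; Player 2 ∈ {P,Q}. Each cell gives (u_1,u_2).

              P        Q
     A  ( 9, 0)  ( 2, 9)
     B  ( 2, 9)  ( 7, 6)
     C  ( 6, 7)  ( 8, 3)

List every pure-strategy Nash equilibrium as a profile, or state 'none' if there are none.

(A,P): not NE [P2→Q gives 9>0]
(A,Q): not NE [P1→C gives 8>2]
(B,P): not NE [P1→A gives 9>2]
(B,Q): not NE [P1→C gives 8>7; P2→P gives 9>6]
(C,P): not NE [P1→A gives 9>6]
(C,Q): not NE [P2→P gives 7>3]

No pure NE.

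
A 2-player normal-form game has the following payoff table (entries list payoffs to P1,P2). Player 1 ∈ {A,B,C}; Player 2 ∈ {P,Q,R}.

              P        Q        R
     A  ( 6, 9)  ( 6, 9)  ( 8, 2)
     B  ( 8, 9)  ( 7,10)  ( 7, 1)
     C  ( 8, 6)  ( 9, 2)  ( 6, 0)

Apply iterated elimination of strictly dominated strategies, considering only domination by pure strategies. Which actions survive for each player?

P2 drop R (P beats it: A:9>2 B:9>1 C:6>0)
P1 drop A (B beats it: P:8>6 Q:7>6)
P1→{B,C} P2→{P,Q}

IESDS → P1:{B,C} P2:{P,Q}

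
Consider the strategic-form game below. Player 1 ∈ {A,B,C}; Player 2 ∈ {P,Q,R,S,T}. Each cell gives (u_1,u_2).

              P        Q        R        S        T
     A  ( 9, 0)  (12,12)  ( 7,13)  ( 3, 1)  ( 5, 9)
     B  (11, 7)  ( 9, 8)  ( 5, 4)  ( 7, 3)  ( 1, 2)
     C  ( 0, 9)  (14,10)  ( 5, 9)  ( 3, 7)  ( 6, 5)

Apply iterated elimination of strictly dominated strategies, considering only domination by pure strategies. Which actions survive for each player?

Remaining: P1:{A,C} P2:{Q,R}

P2 drop P (Q beats it: A:12>0 B:8>7 C:10>9)
P2 drop S (Q beats it: A:12>1 B:8>3 C:10>7)
P1 drop B (A beats it: Q:12>9 R:7>5 T:5>1)
P2 drop T (Q beats it: A:12>9 C:10>5)
P1→{A,C} P2→{Q,R}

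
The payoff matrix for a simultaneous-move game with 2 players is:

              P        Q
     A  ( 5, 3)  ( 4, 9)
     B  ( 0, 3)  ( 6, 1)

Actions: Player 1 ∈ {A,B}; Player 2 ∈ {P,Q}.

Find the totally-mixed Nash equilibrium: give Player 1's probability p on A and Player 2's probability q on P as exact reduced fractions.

P1 indiff ⇒ q·5+(1-q)·4 = q·0+(1-q)·6 ⇒ q(5) = (1-q)(2) ⇒ q = 2/7
P2 indiff ⇒ p·3+(1-p)·3 = p·9+(1-p)·1 ⇒ p(-6) = (1-p)(-2) ⇒ p = 1/4

p=1/4, q=2/7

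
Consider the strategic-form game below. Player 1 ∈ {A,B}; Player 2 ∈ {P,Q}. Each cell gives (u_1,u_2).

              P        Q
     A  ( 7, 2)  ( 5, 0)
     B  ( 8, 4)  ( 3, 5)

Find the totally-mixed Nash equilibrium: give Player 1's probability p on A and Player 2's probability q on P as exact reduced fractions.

P1 mixes 1/3 on A; P2 mixes 2/3 on P

P1 indiff ⇒ q·7+(1-q)·5 = q·8+(1-q)·3 ⇒ q(-1) = (1-q)(-2) ⇒ q = 2/3
P2 indiff ⇒ p·2+(1-p)·4 = p·0+(1-p)·5 ⇒ p(2) = (1-p)(1) ⇒ p = 1/3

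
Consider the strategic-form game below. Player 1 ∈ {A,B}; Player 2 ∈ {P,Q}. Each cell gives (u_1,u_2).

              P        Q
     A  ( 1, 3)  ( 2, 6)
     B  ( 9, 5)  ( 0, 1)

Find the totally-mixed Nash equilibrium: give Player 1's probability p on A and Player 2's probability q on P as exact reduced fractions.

P1 mixes 4/7 on A; P2 mixes 1/5 on P

P1 indiff ⇒ q·1+(1-q)·2 = q·9+(1-q)·0 ⇒ q(-8) = (1-q)(-2) ⇒ q = 1/5
P2 indiff ⇒ p·3+(1-p)·5 = p·6+(1-p)·1 ⇒ p(-3) = (1-p)(-4) ⇒ p = 4/7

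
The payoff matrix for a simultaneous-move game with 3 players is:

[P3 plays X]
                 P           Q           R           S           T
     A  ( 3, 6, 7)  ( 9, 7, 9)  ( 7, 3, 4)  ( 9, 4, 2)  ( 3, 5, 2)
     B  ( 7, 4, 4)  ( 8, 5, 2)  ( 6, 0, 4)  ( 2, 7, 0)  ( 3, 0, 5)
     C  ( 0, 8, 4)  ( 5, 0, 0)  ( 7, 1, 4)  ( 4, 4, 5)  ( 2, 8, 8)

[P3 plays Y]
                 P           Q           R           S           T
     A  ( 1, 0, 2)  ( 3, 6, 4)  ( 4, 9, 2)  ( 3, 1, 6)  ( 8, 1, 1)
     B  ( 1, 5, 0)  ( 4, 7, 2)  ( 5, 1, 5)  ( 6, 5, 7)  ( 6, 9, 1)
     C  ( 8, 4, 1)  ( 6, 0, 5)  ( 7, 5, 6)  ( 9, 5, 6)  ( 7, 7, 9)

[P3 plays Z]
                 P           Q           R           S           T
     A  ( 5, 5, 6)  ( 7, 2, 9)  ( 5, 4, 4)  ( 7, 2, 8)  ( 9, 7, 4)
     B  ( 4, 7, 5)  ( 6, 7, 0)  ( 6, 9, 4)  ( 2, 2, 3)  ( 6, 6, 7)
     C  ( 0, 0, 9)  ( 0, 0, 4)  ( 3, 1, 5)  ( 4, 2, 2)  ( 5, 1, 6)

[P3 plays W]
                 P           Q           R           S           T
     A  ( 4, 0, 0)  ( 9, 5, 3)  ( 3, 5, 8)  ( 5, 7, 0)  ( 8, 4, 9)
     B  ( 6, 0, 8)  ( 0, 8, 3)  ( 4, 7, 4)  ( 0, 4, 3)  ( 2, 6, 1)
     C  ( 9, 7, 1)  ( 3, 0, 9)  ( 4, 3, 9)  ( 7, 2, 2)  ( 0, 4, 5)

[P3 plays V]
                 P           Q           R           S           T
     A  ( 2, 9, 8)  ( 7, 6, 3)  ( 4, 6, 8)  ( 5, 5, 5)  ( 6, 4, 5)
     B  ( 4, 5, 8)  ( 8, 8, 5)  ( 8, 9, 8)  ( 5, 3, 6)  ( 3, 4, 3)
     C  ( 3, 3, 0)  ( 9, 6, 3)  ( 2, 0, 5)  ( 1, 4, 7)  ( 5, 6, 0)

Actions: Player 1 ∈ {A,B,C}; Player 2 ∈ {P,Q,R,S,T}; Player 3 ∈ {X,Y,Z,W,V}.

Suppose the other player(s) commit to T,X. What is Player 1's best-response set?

u_1(A vs T,X) = 3
u_1(B vs T,X) = 3
u_1(C vs T,X) = 2
max payoff 3 at {A,B}

argmax u_1 = {A,B}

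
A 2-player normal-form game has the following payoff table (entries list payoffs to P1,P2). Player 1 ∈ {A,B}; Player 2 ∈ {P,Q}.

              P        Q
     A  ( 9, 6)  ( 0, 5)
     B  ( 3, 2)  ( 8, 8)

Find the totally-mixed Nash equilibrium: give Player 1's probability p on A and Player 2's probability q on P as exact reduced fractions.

p=6/7, q=4/7

P1 indiff ⇒ q·9+(1-q)·0 = q·3+(1-q)·8 ⇒ q(6) = (1-q)(8) ⇒ q = 4/7
P2 indiff ⇒ p·6+(1-p)·2 = p·5+(1-p)·8 ⇒ p(1) = (1-p)(6) ⇒ p = 6/7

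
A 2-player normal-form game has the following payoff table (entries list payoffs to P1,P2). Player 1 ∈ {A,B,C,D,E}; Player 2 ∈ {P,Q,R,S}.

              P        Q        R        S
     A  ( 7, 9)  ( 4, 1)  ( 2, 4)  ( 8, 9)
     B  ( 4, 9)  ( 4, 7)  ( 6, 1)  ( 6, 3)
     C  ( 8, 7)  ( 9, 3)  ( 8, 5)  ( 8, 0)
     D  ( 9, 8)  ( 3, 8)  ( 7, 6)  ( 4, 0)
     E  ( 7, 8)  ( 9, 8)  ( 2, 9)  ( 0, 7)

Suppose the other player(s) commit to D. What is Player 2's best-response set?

argmax u_2 = {P,Q}

u_2(P vs D) = 8
u_2(Q vs D) = 8
u_2(R vs D) = 6
u_2(S vs D) = 0
max payoff 8 at {P,Q}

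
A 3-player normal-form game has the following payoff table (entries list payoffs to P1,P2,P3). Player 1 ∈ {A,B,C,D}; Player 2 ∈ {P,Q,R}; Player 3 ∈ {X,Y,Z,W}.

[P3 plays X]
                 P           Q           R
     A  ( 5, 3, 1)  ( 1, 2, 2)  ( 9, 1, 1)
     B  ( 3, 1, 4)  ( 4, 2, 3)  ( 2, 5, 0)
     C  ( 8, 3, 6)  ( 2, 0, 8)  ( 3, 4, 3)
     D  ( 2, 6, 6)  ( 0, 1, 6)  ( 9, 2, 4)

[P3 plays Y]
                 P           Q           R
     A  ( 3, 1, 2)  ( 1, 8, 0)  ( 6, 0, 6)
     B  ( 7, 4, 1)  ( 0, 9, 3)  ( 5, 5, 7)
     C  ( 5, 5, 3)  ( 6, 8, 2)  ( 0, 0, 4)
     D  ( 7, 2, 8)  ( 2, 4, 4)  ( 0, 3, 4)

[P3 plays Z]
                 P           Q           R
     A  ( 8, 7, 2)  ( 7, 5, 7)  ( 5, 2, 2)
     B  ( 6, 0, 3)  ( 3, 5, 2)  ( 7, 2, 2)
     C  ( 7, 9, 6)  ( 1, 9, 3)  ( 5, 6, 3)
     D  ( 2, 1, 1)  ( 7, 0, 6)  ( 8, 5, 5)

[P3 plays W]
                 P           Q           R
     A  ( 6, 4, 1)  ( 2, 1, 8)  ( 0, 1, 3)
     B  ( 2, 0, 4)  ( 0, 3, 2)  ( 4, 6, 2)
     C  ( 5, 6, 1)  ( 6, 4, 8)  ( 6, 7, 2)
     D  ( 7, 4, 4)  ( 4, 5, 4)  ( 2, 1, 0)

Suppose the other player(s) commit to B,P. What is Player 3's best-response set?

P3 best: {X,W}

u_3(X vs B,P) = 4
u_3(Y vs B,P) = 1
u_3(Z vs B,P) = 3
u_3(W vs B,P) = 4
max payoff 4 at {X,W}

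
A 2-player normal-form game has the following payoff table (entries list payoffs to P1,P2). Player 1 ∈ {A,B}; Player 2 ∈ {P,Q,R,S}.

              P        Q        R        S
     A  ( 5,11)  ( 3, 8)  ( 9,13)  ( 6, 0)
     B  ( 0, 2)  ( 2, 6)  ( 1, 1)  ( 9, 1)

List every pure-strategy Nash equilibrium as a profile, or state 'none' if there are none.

NE set: (A,R)

(A,P): not NE [P2→R gives 13>11]
(A,Q): not NE [P2→R gives 13>8]
(A,R): NE
(A,S): not NE [P1→B gives 9>6; P2→R gives 13>0]
(B,P): not NE [P1→A gives 5>0; P2→Q gives 6>2]
(B,Q): not NE [P1→A gives 3>2]
(B,R): not NE [P1→A gives 9>1; P2→Q gives 6>1]
(B,S): not NE [P2→Q gives 6>1]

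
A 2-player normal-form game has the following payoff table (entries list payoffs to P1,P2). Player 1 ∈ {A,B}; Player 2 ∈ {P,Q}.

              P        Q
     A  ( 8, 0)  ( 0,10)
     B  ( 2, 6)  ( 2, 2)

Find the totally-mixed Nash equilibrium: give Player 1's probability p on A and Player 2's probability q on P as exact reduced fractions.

P1 mixes 2/7 on A; P2 mixes 1/4 on P

P1 indiff ⇒ q·8+(1-q)·0 = q·2+(1-q)·2 ⇒ q(6) = (1-q)(2) ⇒ q = 1/4
P2 indiff ⇒ p·0+(1-p)·6 = p·10+(1-p)·2 ⇒ p(-10) = (1-p)(-4) ⇒ p = 2/7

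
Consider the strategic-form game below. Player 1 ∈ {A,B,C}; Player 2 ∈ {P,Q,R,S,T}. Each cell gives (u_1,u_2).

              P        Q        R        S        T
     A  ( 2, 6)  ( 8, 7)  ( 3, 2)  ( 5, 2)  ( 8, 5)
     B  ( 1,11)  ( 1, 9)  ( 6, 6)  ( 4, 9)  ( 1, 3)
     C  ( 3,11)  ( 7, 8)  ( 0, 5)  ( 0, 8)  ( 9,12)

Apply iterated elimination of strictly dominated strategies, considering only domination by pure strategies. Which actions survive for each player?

Survivors P1:{A,C} P2:{P,Q,T}

P2 drop R (P beats it: A:6>2 B:11>6 C:11>5)
P1 drop B (A beats it: P:2>1 Q:8>1 S:5>4 T:8>1)
P2 drop S (P beats it: A:6>2 C:11>8)
P1→{A,C} P2→{P,Q,T}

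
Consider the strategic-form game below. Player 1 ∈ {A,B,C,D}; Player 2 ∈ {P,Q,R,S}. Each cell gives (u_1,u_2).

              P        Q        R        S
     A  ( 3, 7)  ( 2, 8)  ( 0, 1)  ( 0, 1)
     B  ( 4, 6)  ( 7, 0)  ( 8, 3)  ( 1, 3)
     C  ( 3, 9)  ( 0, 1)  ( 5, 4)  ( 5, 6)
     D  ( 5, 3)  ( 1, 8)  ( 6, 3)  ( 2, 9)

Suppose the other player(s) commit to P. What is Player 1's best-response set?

P1 best: {D}

u_1(A vs P) = 3
u_1(B vs P) = 4
u_1(C vs P) = 3
u_1(D vs P) = 5
max payoff 5 at {D}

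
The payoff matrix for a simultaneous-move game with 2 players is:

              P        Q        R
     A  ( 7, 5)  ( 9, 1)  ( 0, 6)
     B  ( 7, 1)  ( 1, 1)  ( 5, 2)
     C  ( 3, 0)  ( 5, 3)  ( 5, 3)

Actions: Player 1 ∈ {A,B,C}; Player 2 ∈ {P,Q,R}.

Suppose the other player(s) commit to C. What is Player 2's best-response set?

u_2(P vs C) = 0
u_2(Q vs C) = 3
u_2(R vs C) = 3
max payoff 3 at {Q,R}

P2 best: {Q,R}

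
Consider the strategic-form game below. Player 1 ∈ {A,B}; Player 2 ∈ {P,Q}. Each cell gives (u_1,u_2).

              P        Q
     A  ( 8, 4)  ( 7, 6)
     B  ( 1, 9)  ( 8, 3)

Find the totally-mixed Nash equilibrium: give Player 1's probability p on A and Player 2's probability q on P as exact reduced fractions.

p=3/4, q=1/8

P1 indiff ⇒ q·8+(1-q)·7 = q·1+(1-q)·8 ⇒ q(7) = (1-q)(1) ⇒ q = 1/8
P2 indiff ⇒ p·4+(1-p)·9 = p·6+(1-p)·3 ⇒ p(-2) = (1-p)(-6) ⇒ p = 3/4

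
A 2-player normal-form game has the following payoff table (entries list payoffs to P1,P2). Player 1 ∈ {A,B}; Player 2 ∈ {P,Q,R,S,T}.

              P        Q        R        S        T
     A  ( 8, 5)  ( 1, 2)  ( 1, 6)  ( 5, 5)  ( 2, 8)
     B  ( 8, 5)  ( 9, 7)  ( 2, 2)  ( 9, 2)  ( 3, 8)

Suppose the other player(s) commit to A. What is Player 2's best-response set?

u_2(P vs A) = 5
u_2(Q vs A) = 2
u_2(R vs A) = 6
u_2(S vs A) = 5
u_2(T vs A) = 8
max payoff 8 at {T}

P2 best: {T}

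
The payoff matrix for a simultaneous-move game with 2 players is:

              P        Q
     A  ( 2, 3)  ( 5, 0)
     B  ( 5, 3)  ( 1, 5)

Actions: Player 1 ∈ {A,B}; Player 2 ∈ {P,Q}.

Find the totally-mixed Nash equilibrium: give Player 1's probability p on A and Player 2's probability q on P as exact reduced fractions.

P1 indiff ⇒ q·2+(1-q)·5 = q·5+(1-q)·1 ⇒ q(-3) = (1-q)(-4) ⇒ q = 4/7
P2 indiff ⇒ p·3+(1-p)·3 = p·0+(1-p)·5 ⇒ p(3) = (1-p)(2) ⇒ p = 2/5

(p,q) = (2/5, 4/7)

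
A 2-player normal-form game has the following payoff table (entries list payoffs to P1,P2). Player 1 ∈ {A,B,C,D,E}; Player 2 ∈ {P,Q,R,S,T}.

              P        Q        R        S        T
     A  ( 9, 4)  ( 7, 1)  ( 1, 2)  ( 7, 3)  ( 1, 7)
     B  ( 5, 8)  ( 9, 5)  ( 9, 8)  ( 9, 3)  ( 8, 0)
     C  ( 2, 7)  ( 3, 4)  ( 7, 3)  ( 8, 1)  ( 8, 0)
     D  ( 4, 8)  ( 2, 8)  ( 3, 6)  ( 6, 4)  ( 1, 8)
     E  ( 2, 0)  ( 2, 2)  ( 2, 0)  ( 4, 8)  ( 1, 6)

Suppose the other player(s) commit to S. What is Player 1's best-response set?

argmax u_1 = {B}

u_1(A vs S) = 7
u_1(B vs S) = 9
u_1(C vs S) = 8
u_1(D vs S) = 6
u_1(E vs S) = 4
max payoff 9 at {B}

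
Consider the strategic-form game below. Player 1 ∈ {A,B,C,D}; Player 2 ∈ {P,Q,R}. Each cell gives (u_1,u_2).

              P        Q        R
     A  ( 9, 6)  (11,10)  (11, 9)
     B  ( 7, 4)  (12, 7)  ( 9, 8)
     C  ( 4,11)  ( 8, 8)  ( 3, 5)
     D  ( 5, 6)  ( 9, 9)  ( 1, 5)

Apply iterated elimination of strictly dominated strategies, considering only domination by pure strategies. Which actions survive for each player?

Remaining: P1:{A,B} P2:{Q,R}

P1 drop C (A beats it: P:9>4 Q:11>8 R:11>3)
P1 drop D (A beats it: P:9>5 Q:11>9 R:11>1)
P2 drop P (Q beats it: A:10>6 B:7>4)
P1→{A,B} P2→{Q,R}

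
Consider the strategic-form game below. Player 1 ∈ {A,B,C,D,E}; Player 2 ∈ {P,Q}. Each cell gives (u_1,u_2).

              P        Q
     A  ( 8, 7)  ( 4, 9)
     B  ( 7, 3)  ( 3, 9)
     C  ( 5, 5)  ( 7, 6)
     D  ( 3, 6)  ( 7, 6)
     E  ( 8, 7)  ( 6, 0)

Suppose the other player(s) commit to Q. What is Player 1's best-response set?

u_1(A vs Q) = 4
u_1(B vs Q) = 3
u_1(C vs Q) = 7
u_1(D vs Q) = 7
u_1(E vs Q) = 6
max payoff 7 at {C,D}

P1 best: {C,D}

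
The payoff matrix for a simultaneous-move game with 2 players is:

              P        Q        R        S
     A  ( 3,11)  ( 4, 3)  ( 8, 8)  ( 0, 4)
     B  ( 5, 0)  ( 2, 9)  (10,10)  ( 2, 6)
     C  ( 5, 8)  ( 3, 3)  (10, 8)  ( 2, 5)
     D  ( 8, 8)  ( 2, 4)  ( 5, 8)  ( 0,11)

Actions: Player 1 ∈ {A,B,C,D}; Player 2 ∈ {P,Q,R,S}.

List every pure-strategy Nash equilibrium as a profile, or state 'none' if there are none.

(A,P): not NE [P1→D gives 8>3]
(A,Q): not NE [P2→P gives 11>3]
(A,R): not NE [P1→C gives 10>8; P2→P gives 11>8]
(A,S): not NE [P1→C gives 2>0; P2→P gives 11>4]
(B,P): not NE [P1→D gives 8>5; P2→R gives 10>0]
(B,Q): not NE [P1→A gives 4>2; P2→R gives 10>9]
(B,R): NE
(B,S): not NE [P2→R gives 10>6]
(C,P): not NE [P1→D gives 8>5]
(C,Q): not NE [P1→A gives 4>3; P2→R gives 8>3]
(C,R): NE
(C,S): not NE [P2→R gives 8>5]
(D,P): not NE [P2→S gives 11>8]
(D,Q): not NE [P1→A gives 4>2; P2→S gives 11>4]
(D,R): not NE [P1→C gives 10>5; P2→S gives 11>8]
(D,S): not NE [P1→C gives 2>0]

Nash profiles: (B,R), (C,R)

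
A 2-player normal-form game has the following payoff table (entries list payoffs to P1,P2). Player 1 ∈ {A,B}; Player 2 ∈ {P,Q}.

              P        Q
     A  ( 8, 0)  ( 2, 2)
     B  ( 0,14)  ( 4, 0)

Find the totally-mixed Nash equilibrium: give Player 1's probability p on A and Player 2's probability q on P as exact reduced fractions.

P1 indiff ⇒ q·8+(1-q)·2 = q·0+(1-q)·4 ⇒ q(8) = (1-q)(2) ⇒ q = 1/5
P2 indiff ⇒ p·0+(1-p)·14 = p·2+(1-p)·0 ⇒ p(-2) = (1-p)(-14) ⇒ p = 7/8

p=7/8, q=1/5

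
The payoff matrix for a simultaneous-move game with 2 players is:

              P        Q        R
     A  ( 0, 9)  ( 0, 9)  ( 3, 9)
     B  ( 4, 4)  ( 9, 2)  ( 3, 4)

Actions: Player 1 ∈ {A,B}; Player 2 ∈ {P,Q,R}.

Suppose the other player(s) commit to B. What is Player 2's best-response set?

u_2(P vs B) = 4
u_2(Q vs B) = 2
u_2(R vs B) = 4
max payoff 4 at {P,R}

P2 best: {P,R}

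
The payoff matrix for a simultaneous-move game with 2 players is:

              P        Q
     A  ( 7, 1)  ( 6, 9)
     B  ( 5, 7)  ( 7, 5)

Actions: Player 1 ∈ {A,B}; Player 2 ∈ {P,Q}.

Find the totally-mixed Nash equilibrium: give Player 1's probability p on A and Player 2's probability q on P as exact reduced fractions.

P1 indiff ⇒ q·7+(1-q)·6 = q·5+(1-q)·7 ⇒ q(2) = (1-q)(1) ⇒ q = 1/3
P2 indiff ⇒ p·1+(1-p)·7 = p·9+(1-p)·5 ⇒ p(-8) = (1-p)(-2) ⇒ p = 1/5

p=1/5, q=1/3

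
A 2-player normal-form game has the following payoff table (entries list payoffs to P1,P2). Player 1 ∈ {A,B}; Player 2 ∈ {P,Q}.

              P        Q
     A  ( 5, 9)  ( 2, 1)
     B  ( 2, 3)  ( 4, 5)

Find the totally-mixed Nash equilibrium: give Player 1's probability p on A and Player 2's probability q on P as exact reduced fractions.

p=1/5, q=2/5

P1 indiff ⇒ q·5+(1-q)·2 = q·2+(1-q)·4 ⇒ q(3) = (1-q)(2) ⇒ q = 2/5
P2 indiff ⇒ p·9+(1-p)·3 = p·1+(1-p)·5 ⇒ p(8) = (1-p)(2) ⇒ p = 1/5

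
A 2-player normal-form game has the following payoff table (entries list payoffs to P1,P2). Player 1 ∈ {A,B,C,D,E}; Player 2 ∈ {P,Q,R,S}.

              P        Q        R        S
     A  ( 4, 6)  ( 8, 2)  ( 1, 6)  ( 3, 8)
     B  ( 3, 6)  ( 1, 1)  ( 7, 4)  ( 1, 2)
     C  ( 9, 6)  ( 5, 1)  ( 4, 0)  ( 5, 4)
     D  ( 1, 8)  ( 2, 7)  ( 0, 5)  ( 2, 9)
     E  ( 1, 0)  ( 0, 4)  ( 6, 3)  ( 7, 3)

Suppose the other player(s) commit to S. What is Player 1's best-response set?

argmax u_1 = {E}

u_1(A vs S) = 3
u_1(B vs S) = 1
u_1(C vs S) = 5
u_1(D vs S) = 2
u_1(E vs S) = 7
max payoff 7 at {E}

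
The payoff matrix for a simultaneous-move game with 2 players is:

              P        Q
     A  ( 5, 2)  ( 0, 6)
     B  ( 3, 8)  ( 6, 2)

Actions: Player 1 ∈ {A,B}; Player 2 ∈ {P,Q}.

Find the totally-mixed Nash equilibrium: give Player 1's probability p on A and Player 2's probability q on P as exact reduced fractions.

(p,q) = (3/5, 3/4)

P1 indiff ⇒ q·5+(1-q)·0 = q·3+(1-q)·6 ⇒ q(2) = (1-q)(6) ⇒ q = 3/4
P2 indiff ⇒ p·2+(1-p)·8 = p·6+(1-p)·2 ⇒ p(-4) = (1-p)(-6) ⇒ p = 3/5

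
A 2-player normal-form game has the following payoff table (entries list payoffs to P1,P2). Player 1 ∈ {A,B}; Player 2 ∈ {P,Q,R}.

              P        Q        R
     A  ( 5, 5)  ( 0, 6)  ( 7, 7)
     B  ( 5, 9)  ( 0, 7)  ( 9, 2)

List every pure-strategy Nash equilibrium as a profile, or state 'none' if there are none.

Nash profiles: (B,P)

(A,P): not NE [P2→R gives 7>5]
(A,Q): not NE [P2→R gives 7>6]
(A,R): not NE [P1→B gives 9>7]
(B,P): NE
(B,Q): not NE [P2→P gives 9>7]
(B,R): not NE [P2→P gives 9>2]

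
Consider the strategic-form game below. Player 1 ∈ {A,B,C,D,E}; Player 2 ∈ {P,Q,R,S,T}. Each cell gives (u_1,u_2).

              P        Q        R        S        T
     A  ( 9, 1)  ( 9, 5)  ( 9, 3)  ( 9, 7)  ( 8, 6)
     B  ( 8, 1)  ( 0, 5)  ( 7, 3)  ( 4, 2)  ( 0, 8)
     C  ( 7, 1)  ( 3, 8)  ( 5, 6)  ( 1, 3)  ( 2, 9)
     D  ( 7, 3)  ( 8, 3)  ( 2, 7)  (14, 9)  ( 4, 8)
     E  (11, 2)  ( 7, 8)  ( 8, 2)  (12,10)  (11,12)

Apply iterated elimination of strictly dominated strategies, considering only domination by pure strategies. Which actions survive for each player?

P1 drop B (A beats it: P:9>8 Q:9>0 R:9>7 S:9>4 T:8>0)
P1 drop C (A beats it: P:9>7 Q:9>3 R:9>5 S:9>1 T:8>2)
P2 drop P (S beats it: A:7>1 D:9>3 E:10>2)
P2 drop Q (S beats it: A:7>5 D:9>3 E:10>8)
P2 drop R (S beats it: A:7>3 D:9>7 E:10>2)
P1 drop A (E beats it: S:12>9 T:11>8)
P1→{D,E} P2→{S,T}

IESDS → P1:{D,E} P2:{S,T}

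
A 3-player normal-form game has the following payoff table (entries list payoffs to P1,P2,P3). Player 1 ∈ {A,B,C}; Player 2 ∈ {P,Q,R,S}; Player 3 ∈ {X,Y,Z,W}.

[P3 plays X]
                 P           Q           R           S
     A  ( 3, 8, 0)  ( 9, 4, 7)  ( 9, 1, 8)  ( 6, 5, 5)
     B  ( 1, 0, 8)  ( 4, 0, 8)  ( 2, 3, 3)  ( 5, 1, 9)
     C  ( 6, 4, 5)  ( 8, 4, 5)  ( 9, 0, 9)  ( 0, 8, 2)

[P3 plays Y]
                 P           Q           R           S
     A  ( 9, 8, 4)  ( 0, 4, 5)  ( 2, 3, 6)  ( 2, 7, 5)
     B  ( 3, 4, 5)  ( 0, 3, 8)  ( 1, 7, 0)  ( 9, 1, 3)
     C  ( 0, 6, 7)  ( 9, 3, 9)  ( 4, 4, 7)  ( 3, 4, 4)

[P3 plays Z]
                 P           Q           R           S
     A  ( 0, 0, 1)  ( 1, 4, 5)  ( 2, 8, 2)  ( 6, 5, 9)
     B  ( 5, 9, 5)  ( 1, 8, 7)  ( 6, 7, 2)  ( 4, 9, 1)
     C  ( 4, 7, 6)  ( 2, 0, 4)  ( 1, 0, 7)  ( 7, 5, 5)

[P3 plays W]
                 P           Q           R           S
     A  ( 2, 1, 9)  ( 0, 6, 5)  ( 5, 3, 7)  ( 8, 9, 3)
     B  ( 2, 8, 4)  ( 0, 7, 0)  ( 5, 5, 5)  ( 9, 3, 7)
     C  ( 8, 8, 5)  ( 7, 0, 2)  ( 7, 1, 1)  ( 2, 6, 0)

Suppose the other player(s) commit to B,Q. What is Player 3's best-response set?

argmax u_3 = {X,Y}

u_3(X vs B,Q) = 8
u_3(Y vs B,Q) = 8
u_3(Z vs B,Q) = 7
u_3(W vs B,Q) = 0
max payoff 8 at {X,Y}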